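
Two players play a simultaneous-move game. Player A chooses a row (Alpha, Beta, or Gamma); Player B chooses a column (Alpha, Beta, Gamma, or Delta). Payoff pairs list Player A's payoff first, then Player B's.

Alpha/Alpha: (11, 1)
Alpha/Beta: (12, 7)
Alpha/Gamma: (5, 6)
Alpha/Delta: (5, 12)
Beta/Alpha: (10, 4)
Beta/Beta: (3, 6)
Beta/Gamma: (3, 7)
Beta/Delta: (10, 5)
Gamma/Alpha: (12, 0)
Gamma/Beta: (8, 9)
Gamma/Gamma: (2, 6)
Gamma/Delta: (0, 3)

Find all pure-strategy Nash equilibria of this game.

A profile is a Nash equilibrium when each player is best-responding to the other.
Player A's best responses — vs Alpha: Gamma (payoff 12); vs Beta: Alpha (payoff 12); vs Gamma: Alpha (payoff 5); vs Delta: Beta (payoff 10).
Player B's best responses — vs Alpha: Delta (payoff 12); vs Beta: Gamma (payoff 7); vs Gamma: Beta (payoff 9).
No cell has both players best-responding. For instance, Player A's best reply to Delta is Beta, but against Beta Player B prefers Gamma over Delta.

None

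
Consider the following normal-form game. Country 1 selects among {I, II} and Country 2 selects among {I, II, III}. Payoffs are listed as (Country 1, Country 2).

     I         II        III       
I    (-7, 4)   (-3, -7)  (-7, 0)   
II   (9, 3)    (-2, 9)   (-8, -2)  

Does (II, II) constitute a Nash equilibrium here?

Yes

Holding Country 2 at II: Country 1 gets -2 from II, versus -3 from I. No profitable deviation for Country 1.
Holding Country 1 at II: Country 2 gets 9 from II, versus 3 from I, -2 from III. No profitable deviation for Country 2 either.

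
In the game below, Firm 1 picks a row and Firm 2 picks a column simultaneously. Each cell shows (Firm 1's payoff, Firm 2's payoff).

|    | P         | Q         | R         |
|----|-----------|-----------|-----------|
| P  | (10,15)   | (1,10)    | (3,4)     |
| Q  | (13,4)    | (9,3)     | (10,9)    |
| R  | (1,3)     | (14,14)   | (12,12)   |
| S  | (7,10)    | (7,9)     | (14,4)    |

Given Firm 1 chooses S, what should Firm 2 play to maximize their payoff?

P

With Firm 1 fixed at S, Firm 2's payoffs are: P → 10, Q → 9, R → 4.
The maximum is 10, achieved by P.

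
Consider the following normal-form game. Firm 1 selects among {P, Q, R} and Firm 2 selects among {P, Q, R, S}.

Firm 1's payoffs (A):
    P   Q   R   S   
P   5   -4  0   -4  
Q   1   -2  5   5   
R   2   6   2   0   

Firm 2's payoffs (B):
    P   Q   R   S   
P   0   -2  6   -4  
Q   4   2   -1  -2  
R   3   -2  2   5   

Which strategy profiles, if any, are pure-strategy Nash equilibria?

There is no pure-strategy Nash equilibrium

A profile is a Nash equilibrium when each player is best-responding to the other.
Firm 1's best responses — vs P: P (payoff 5); vs Q: R (payoff 6); vs R: Q (payoff 5); vs S: Q (payoff 5).
Firm 2's best responses — vs P: R (payoff 6); vs Q: P (payoff 4); vs R: S (payoff 5).
No cell has both players best-responding. For instance, Firm 1's best reply to R is Q, but against Q Firm 2 prefers P over R.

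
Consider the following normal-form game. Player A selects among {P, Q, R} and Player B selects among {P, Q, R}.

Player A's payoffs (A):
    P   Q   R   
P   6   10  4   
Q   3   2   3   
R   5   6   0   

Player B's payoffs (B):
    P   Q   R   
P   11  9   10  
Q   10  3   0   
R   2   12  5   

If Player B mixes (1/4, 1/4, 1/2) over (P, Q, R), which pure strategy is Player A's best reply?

Compute Player A's expected payoff from each pure strategy against the given mix.
P: (1/4)·6 + (1/4)·10 + (1/2)·4 = 6
Q: (1/4)·3 + (1/4)·2 + (1/2)·3 = 11/4
R: (1/4)·5 + (1/4)·6 + (1/2)·0 = 11/4
Highest expected payoff is 6, from P.

P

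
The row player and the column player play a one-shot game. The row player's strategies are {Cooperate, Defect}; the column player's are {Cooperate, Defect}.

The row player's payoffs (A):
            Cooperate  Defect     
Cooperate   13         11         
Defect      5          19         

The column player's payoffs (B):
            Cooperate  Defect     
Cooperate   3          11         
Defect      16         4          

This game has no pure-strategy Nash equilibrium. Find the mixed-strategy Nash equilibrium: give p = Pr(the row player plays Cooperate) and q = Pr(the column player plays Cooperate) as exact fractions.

p = 3/5, q = 1/2

In a mixed NE each player is indifferent between their pure strategies, so the opponent's mix sets the indifference.
The column player indifferent between Cooperate and Defect: p·3 + (1−p)·16 = p·11 + (1−p)·4 ⟹ 16 + (-13)p = 4 + 7p ⟹ p = 3/5.
The row player indifferent between Cooperate and Defect: q·13 + (1−q)·11 = q·5 + (1−q)·19 ⟹ 11 + 2q = 19 + (-14)q ⟹ q = 1/2.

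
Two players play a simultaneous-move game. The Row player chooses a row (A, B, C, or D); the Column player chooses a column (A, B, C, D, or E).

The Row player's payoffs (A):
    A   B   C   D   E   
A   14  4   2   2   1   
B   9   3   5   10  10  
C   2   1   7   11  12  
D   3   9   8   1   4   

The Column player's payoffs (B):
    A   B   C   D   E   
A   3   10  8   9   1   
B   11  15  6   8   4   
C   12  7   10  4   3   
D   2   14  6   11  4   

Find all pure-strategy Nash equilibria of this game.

(D, B)

A profile is a Nash equilibrium when each player is best-responding to the other.
The Row player's best responses — vs A: A (payoff 14); vs B: D (payoff 9); vs C: D (payoff 8); vs D: C (payoff 11); vs E: C (payoff 12).
The Column player's best responses — vs A: B (payoff 10); vs B: B (payoff 15); vs C: A (payoff 12); vs D: B (payoff 14).
The only mutual best response is (D, B); neither player gains by switching there.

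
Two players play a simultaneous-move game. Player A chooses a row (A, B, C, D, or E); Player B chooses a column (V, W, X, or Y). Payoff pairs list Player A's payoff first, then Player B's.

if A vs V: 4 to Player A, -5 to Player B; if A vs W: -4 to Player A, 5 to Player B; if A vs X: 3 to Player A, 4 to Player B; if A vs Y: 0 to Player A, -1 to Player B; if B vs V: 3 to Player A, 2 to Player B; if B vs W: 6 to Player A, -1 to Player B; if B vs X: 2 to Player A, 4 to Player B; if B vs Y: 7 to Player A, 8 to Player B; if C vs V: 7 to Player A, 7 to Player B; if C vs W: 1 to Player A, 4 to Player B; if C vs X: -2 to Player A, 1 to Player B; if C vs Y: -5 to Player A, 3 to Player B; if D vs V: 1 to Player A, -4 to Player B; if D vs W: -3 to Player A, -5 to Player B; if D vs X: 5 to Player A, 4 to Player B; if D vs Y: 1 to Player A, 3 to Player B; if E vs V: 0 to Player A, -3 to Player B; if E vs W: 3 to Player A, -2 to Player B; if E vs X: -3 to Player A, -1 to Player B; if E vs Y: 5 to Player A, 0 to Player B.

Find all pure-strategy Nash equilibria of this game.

(B, Y), (C, V), and (D, X)

A profile is a Nash equilibrium when each player is best-responding to the other.
Player A's best responses — vs V: C (payoff 7); vs W: B (payoff 6); vs X: D (payoff 5); vs Y: B (payoff 7).
Player B's best responses — vs A: W (payoff 5); vs B: Y (payoff 8); vs C: V (payoff 7); vs D: X (payoff 4); vs E: Y (payoff 0).
Mutual best responses occur at (B, Y), (C, V), and (D, X); at each, neither player gains by switching.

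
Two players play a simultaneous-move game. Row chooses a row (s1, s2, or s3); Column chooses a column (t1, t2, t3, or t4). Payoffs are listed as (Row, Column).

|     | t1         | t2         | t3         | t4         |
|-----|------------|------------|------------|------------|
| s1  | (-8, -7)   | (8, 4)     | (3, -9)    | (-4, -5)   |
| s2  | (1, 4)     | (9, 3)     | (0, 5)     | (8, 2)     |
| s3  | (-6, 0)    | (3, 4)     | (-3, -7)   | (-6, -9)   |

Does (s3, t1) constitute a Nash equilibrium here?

No

Holding Column at t1: Row gets -6 from s3 but could get 1 by switching to s2. Row has a profitable deviation.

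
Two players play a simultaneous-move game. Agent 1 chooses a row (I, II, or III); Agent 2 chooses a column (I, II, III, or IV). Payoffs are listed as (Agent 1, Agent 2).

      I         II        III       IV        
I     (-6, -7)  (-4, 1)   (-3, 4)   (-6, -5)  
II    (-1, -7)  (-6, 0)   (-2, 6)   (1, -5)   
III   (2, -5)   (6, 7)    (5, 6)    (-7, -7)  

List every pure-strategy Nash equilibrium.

A profile is a Nash equilibrium when each player is best-responding to the other.
Agent 1's best responses — vs I: III (payoff 2); vs II: III (payoff 6); vs III: III (payoff 5); vs IV: II (payoff 1).
Agent 2's best responses — vs I: III (payoff 4); vs II: III (payoff 6); vs III: II (payoff 7).
The only mutual best response is (III, II); neither player gains by switching there.

(III, II)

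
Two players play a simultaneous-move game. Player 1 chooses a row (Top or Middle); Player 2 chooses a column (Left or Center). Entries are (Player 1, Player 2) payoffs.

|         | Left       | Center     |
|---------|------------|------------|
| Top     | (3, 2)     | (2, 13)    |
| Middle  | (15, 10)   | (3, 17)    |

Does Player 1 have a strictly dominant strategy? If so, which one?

Check whether one of Player 1's strategies beats all alternatives regardless of what the opponent does.
Middle strictly dominates: vs Left: 15 > 3; vs Center: 3 > 2.

Middle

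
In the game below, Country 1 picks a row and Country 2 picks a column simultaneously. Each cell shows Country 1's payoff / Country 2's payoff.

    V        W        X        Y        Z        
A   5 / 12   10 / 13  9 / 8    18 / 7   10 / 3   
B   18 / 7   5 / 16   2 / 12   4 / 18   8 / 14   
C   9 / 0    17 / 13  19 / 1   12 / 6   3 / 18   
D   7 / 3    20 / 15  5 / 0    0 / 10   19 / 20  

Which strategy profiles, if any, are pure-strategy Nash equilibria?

(D, Z)

Find each player's best response to every opponent strategy; NE are the intersections.
Country 1's best responses — vs V: B (payoff 18); vs W: D (payoff 20); vs X: C (payoff 19); vs Y: A (payoff 18); vs Z: D (payoff 19).
Country 2's best responses — vs A: W (payoff 13); vs B: Y (payoff 18); vs C: Z (payoff 18); vs D: Z (payoff 20).
The only mutual best response is (D, Z); neither player gains by switching there.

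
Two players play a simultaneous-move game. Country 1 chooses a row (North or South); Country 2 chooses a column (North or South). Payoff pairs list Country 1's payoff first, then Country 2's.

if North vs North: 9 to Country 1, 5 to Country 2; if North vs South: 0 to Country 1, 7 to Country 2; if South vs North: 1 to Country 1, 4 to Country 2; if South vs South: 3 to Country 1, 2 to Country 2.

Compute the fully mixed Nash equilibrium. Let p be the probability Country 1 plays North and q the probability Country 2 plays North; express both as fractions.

p = 1/2, q = 3/11

In a mixed NE each player is indifferent between their pure strategies, so the opponent's mix sets the indifference.
Country 2 indifferent between North and South: p·5 + (1−p)·4 = p·7 + (1−p)·2 ⟹ 4 + 1p = 2 + 5p ⟹ p = 1/2.
Country 1 indifferent between North and South: q·9 + (1−q)·0 = q·1 + (1−q)·3 ⟹ 0 + 9q = 3 + (-2)q ⟹ q = 3/11.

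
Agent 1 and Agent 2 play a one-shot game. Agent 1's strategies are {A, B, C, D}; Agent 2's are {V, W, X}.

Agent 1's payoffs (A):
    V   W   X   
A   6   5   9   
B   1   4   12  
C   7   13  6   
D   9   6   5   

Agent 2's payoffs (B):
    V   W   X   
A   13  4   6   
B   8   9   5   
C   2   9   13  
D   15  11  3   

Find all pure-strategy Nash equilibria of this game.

(D, V)

Find each player's best response to every opponent strategy; NE are the intersections.
Agent 1's best responses — vs V: D (payoff 9); vs W: C (payoff 13); vs X: B (payoff 12).
Agent 2's best responses — vs A: V (payoff 13); vs B: W (payoff 9); vs C: X (payoff 13); vs D: V (payoff 15).
The only mutual best response is (D, V); neither player gains by switching there.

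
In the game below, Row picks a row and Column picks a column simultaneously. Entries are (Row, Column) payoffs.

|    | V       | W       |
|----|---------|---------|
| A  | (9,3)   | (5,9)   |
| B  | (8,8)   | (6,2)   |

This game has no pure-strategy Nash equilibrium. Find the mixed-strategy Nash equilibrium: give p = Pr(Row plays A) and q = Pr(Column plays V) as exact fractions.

p = 1/2, q = 1/2

In a mixed NE each player is indifferent between their pure strategies, so the opponent's mix sets the indifference.
Column indifferent between V and W: p·3 + (1−p)·8 = p·9 + (1−p)·2 ⟹ 8 + (-5)p = 2 + 7p ⟹ p = 1/2.
Row indifferent between A and B: q·9 + (1−q)·5 = q·8 + (1−q)·6 ⟹ 5 + 4q = 6 + 2q ⟹ q = 1/2.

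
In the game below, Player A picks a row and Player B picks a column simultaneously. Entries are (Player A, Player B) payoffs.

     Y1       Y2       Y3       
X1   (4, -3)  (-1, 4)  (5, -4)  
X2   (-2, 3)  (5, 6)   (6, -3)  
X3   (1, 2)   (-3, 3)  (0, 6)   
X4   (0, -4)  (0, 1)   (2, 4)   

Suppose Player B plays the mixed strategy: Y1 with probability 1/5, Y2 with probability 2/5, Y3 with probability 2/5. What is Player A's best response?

X2

Compute Player A's expected payoff from each pure strategy against the given mix.
X1: (1/5)·4 + (2/5)·(-1) + (2/5)·5 = 12/5
X2: (1/5)·(-2) + (2/5)·5 + (2/5)·6 = 4
X3: (1/5)·1 + (2/5)·(-3) + (2/5)·0 = -1
X4: (1/5)·0 + (2/5)·0 + (2/5)·2 = 4/5
Highest expected payoff is 4, from X2.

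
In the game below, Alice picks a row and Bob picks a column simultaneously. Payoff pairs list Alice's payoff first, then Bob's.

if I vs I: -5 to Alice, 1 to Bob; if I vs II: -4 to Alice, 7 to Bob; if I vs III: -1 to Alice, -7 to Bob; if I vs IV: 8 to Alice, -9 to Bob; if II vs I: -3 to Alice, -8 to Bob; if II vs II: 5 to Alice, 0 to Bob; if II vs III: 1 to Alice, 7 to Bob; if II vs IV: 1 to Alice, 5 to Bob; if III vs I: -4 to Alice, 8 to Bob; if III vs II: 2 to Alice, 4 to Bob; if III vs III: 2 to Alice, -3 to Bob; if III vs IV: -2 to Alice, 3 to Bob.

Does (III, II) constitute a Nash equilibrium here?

Holding Bob at II: Alice gets 2 from III but could get 5 by switching to II. Alice has a profitable deviation.

No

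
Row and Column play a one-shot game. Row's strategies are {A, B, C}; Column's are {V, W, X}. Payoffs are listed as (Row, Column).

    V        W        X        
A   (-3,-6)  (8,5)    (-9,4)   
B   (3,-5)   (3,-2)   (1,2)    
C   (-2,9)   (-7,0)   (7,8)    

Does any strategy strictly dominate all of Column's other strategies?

A strategy is strictly dominant if it gives Column a strictly higher payoff than every other strategy, against every choice by the opponent.
V is not dominant: against A, W gives 5 > -6.
W is not dominant: against B, X gives 2 > -2.
X is not dominant: against A, W gives 5 > 4.
No single strategy is best against every opponent action.

No strictly dominant strategy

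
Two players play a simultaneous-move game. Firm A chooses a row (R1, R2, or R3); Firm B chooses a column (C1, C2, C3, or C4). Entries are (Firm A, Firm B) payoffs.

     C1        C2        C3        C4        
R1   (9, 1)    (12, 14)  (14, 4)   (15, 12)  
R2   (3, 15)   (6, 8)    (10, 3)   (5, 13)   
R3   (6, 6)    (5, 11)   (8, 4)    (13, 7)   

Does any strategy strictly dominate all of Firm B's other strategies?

None

A strategy is strictly dominant if it gives Firm B a strictly higher payoff than every other strategy, against every choice by the opponent.
C1 is not dominant: against R1, C2 gives 14 > 1.
C2 is not dominant: against R2, C1 gives 15 > 8.
C3 is not dominant: against R1, C2 gives 14 > 4.
C4 is not dominant: against R1, C2 gives 14 > 12.
No single strategy is best against every opponent action.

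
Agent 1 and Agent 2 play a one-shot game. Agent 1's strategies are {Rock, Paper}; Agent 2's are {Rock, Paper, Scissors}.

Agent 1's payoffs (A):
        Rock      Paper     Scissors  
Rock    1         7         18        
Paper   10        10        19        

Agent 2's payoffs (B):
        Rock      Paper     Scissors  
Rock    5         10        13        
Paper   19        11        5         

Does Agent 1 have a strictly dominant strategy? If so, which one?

A strategy is strictly dominant if it gives Agent 1 a strictly higher payoff than every other strategy, against every choice by the opponent.
Paper strictly dominates: vs Rock: 10 > 1; vs Paper: 10 > 7; vs Scissors: 19 > 18.

Paper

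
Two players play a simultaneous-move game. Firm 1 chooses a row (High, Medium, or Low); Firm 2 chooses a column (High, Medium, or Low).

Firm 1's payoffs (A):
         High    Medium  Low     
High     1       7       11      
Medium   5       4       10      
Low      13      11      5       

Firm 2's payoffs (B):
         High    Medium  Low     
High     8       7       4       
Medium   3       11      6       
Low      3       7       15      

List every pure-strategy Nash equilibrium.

Find each player's best response to every opponent strategy; NE are the intersections.
Firm 1's best responses — vs High: Low (payoff 13); vs Medium: Low (payoff 11); vs Low: High (payoff 11).
Firm 2's best responses — vs High: High (payoff 8); vs Medium: Medium (payoff 11); vs Low: Low (payoff 15).
No cell has both players best-responding. For instance, Firm 1's best reply to Medium is Low, but against Low Firm 2 prefers Low over Medium.

No pure-strategy Nash equilibrium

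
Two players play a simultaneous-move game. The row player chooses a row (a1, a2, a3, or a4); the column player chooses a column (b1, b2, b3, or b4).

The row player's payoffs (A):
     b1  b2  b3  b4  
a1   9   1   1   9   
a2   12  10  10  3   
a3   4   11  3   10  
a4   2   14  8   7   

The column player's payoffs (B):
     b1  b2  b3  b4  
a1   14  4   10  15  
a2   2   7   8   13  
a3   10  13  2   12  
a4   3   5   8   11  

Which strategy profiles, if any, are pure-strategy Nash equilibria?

A profile is a Nash equilibrium when each player is best-responding to the other.
The row player's best responses — vs b1: a2 (payoff 12); vs b2: a4 (payoff 14); vs b3: a2 (payoff 10); vs b4: a3 (payoff 10).
The column player's best responses — vs a1: b4 (payoff 15); vs a2: b4 (payoff 13); vs a3: b2 (payoff 13); vs a4: b4 (payoff 11).
No cell has both players best-responding. For instance, the row player's best reply to b4 is a3, but against a3 the column player prefers b2 over b4.

No pure-strategy Nash equilibrium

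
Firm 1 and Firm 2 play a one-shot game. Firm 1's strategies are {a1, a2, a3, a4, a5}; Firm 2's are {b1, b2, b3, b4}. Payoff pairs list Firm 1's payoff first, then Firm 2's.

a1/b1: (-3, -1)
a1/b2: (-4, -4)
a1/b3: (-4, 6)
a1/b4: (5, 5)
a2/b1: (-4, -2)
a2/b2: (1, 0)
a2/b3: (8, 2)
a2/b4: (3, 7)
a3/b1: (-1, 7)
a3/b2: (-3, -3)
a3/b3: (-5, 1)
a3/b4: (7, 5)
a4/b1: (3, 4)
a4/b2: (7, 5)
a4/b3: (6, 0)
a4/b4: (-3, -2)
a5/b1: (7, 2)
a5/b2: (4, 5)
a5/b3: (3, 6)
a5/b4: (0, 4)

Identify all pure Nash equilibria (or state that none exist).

Check mutual best responses: a cell is a NE iff neither player can gain by unilaterally deviating.
Firm 1's best responses — vs b1: a5 (payoff 7); vs b2: a4 (payoff 7); vs b3: a2 (payoff 8); vs b4: a3 (payoff 7).
Firm 2's best responses — vs a1: b3 (payoff 6); vs a2: b4 (payoff 7); vs a3: b1 (payoff 7); vs a4: b2 (payoff 5); vs a5: b3 (payoff 6).
The only mutual best response is (a4, b2); neither player gains by switching there.

(a4, b2)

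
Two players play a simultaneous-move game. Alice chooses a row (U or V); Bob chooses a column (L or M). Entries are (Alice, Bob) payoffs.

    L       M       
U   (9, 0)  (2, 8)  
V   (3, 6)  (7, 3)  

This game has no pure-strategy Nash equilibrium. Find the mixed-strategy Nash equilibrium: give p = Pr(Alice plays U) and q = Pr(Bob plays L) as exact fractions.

p = 3/11, q = 5/11

In a mixed NE each player is indifferent between their pure strategies, so the opponent's mix sets the indifference.
Bob indifferent between L and M: p·0 + (1−p)·6 = p·8 + (1−p)·3 ⟹ 6 + (-6)p = 3 + 5p ⟹ p = 3/11.
Alice indifferent between U and V: q·9 + (1−q)·2 = q·3 + (1−q)·7 ⟹ 2 + 7q = 7 + (-4)q ⟹ q = 5/11.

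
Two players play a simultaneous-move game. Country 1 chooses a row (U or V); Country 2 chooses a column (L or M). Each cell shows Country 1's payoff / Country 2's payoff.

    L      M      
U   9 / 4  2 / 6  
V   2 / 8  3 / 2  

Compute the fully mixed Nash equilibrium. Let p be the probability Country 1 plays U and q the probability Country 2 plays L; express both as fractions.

Each player's mixing probability is pinned down by making the *other* player indifferent.
Country 2 indifferent between L and M: p·4 + (1−p)·8 = p·6 + (1−p)·2 ⟹ 8 + (-4)p = 2 + 4p ⟹ p = 3/4.
Country 1 indifferent between U and V: q·9 + (1−q)·2 = q·2 + (1−q)·3 ⟹ 2 + 7q = 3 + (-1)q ⟹ q = 1/8.

p = 3/4, q = 1/8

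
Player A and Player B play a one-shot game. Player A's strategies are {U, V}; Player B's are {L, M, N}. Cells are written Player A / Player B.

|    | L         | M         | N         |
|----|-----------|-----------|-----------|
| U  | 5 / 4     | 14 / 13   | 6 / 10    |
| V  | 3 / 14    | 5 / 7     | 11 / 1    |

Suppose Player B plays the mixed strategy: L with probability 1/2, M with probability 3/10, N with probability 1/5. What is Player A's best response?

Player A's best reply maximizes expected payoff against the mix.
U: (1/2)·5 + (3/10)·14 + (1/5)·6 = 79/10
V: (1/2)·3 + (3/10)·5 + (1/5)·11 = 26/5
Highest expected payoff is 79/10, from U.

U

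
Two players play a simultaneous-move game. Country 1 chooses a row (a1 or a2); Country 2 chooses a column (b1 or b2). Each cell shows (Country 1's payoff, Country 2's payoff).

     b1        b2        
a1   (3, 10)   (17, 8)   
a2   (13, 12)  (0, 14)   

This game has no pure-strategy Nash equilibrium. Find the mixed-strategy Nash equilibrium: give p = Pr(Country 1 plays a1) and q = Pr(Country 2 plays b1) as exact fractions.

In a mixed NE each player is indifferent between their pure strategies, so the opponent's mix sets the indifference.
Country 2 indifferent between b1 and b2: p·10 + (1−p)·12 = p·8 + (1−p)·14 ⟹ 12 + (-2)p = 14 + (-6)p ⟹ p = 1/2.
Country 1 indifferent between a1 and a2: q·3 + (1−q)·17 = q·13 + (1−q)·0 ⟹ 17 + (-14)q = 0 + 13q ⟹ q = 17/27.

p = 1/2, q = 17/27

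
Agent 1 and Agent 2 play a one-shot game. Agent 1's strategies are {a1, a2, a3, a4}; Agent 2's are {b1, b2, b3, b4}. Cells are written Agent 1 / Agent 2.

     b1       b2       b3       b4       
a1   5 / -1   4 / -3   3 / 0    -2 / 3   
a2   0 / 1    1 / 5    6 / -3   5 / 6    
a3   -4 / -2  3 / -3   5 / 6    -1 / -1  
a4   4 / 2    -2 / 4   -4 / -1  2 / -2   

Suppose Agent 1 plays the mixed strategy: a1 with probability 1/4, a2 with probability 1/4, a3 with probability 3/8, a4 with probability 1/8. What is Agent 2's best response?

b4

Compute Agent 2's expected payoff from each pure strategy against the given mix.
b1: (1/4)·(-1) + (1/4)·1 + (3/8)·(-2) + (1/8)·2 = -1/2
b2: (1/4)·(-3) + (1/4)·5 + (3/8)·(-3) + (1/8)·4 = -1/8
b3: (1/4)·0 + (1/4)·(-3) + (3/8)·6 + (1/8)·(-1) = 11/8
b4: (1/4)·3 + (1/4)·6 + (3/8)·(-1) + (1/8)·(-2) = 13/8
Highest expected payoff is 13/8, from b4.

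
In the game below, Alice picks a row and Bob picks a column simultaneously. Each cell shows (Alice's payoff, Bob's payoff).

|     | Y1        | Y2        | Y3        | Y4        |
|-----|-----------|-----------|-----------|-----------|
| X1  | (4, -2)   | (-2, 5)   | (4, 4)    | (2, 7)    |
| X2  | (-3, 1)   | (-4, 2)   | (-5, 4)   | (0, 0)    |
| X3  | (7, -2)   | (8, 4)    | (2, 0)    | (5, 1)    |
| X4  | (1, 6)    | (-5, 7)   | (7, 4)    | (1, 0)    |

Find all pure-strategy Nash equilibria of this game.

(X3, Y2)

A profile is a Nash equilibrium when each player is best-responding to the other.
Alice's best responses — vs Y1: X3 (payoff 7); vs Y2: X3 (payoff 8); vs Y3: X4 (payoff 7); vs Y4: X3 (payoff 5).
Bob's best responses — vs X1: Y4 (payoff 7); vs X2: Y3 (payoff 4); vs X3: Y2 (payoff 4); vs X4: Y2 (payoff 7).
The only mutual best response is (X3, Y2); neither player gains by switching there.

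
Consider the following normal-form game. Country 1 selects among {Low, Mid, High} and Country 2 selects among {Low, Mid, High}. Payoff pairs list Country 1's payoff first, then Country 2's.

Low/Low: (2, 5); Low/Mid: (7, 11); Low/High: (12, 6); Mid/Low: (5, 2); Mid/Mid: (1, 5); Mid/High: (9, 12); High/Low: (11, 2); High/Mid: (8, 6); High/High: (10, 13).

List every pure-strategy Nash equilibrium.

Check mutual best responses: a cell is a NE iff neither player can gain by unilaterally deviating.
Country 1's best responses — vs Low: High (payoff 11); vs Mid: High (payoff 8); vs High: Low (payoff 12).
Country 2's best responses — vs Low: Mid (payoff 11); vs Mid: High (payoff 12); vs High: High (payoff 13).
No cell has both players best-responding. For instance, Country 1's best reply to High is Low, but against Low Country 2 prefers Mid over High.

None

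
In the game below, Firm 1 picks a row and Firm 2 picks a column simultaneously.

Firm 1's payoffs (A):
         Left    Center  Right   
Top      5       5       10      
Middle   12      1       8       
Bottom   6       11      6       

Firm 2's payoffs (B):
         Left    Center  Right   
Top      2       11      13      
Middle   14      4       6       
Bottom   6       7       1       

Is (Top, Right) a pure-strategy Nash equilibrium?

Yes

Holding Firm 2 at Right: Firm 1 gets 10 from Top, versus 8 from Middle, 6 from Bottom. No profitable deviation for Firm 1.
Holding Firm 1 at Top: Firm 2 gets 13 from Right, versus 2 from Left, 11 from Center. No profitable deviation for Firm 2 either.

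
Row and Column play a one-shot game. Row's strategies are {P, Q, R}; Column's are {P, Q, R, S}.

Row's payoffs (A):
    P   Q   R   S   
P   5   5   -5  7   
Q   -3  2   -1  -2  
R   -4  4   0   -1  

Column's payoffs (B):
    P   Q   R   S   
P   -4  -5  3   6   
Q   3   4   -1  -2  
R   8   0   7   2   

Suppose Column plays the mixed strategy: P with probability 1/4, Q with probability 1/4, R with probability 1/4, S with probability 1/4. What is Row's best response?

Row's best reply maximizes expected payoff against the mix.
P: (1/4)·5 + (1/4)·5 + (1/4)·(-5) + (1/4)·7 = 3
Q: (1/4)·(-3) + (1/4)·2 + (1/4)·(-1) + (1/4)·(-2) = -1
R: (1/4)·(-4) + (1/4)·4 + (1/4)·0 + (1/4)·(-1) = -1/4
Highest expected payoff is 3, from P.

P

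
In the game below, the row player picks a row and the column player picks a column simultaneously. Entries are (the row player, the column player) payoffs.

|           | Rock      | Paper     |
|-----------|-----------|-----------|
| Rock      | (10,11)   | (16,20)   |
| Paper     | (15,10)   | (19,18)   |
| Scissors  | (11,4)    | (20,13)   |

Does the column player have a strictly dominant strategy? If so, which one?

Check whether one of the column player's strategies beats all alternatives regardless of what the opponent does.
Paper strictly dominates: vs Rock: 20 > 11; vs Paper: 18 > 10; vs Scissors: 13 > 4.

Paper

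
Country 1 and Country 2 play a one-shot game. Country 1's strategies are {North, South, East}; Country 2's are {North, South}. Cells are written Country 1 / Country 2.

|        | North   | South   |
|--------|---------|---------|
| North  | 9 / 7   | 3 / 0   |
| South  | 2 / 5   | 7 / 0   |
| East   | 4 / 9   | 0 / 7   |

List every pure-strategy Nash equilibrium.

Find each player's best response to every opponent strategy; NE are the intersections.
Country 1's best responses — vs North: North (payoff 9); vs South: South (payoff 7).
Country 2's best responses — vs North: North (payoff 7); vs South: North (payoff 5); vs East: North (payoff 9).
The only mutual best response is (North, North); neither player gains by switching there.

(North, North)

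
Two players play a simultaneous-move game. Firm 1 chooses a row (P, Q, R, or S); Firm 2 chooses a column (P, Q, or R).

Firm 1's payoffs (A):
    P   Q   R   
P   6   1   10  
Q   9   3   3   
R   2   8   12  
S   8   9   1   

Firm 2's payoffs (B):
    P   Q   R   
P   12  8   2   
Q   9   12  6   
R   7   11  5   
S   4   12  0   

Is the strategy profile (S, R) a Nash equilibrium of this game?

No

Holding Firm 2 at R: Firm 1 gets 1 from S but could get 12 by switching to R. Firm 1 has a profitable deviation.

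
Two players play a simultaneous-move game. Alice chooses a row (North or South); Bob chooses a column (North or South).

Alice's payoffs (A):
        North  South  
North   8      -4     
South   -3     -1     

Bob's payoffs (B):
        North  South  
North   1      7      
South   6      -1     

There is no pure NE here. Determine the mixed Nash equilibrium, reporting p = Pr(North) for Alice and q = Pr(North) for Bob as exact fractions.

p = 7/13, q = 3/14

In a mixed NE each player is indifferent between their pure strategies, so the opponent's mix sets the indifference.
Bob indifferent between North and South: p·1 + (1−p)·6 = p·7 + (1−p)·(-1) ⟹ 6 + (-5)p = (-1) + 8p ⟹ p = 7/13.
Alice indifferent between North and South: q·8 + (1−q)·(-4) = q·(-3) + (1−q)·(-1) ⟹ (-4) + 12q = (-1) + (-2)q ⟹ q = 3/14.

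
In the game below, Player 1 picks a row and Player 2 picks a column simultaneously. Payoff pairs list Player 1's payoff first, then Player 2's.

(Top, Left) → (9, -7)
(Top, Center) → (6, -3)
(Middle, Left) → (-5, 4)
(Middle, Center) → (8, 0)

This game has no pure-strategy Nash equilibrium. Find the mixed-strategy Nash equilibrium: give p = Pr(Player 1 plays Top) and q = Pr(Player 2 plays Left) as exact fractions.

In a mixed NE each player is indifferent between their pure strategies, so the opponent's mix sets the indifference.
Player 2 indifferent between Left and Center: p·(-7) + (1−p)·4 = p·(-3) + (1−p)·0 ⟹ 4 + (-11)p = 0 + (-3)p ⟹ p = 1/2.
Player 1 indifferent between Top and Middle: q·9 + (1−q)·6 = q·(-5) + (1−q)·8 ⟹ 6 + 3q = 8 + (-13)q ⟹ q = 1/8.

p = 1/2, q = 1/8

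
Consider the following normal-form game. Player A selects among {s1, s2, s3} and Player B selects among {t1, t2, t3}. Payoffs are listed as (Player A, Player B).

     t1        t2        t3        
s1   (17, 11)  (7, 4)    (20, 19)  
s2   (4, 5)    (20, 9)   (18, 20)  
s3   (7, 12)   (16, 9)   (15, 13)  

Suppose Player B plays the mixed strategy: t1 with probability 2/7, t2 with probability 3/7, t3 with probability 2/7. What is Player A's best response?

Compute Player A's expected payoff from each pure strategy against the given mix.
s1: (2/7)·17 + (3/7)·7 + (2/7)·20 = 95/7
s2: (2/7)·4 + (3/7)·20 + (2/7)·18 = 104/7
s3: (2/7)·7 + (3/7)·16 + (2/7)·15 = 92/7
Highest expected payoff is 104/7, from s2.

s2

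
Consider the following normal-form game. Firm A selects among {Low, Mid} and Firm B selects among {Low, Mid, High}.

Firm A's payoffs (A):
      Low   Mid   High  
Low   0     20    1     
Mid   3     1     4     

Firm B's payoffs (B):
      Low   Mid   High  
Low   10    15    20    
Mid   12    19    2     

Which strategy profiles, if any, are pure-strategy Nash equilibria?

No pure-strategy Nash equilibrium

Find each player's best response to every opponent strategy; NE are the intersections.
Firm A's best responses — vs Low: Mid (payoff 3); vs Mid: Low (payoff 20); vs High: Mid (payoff 4).
Firm B's best responses — vs Low: High (payoff 20); vs Mid: Mid (payoff 19).
No cell has both players best-responding. For instance, Firm A's best reply to High is Mid, but against Mid Firm B prefers Mid over High.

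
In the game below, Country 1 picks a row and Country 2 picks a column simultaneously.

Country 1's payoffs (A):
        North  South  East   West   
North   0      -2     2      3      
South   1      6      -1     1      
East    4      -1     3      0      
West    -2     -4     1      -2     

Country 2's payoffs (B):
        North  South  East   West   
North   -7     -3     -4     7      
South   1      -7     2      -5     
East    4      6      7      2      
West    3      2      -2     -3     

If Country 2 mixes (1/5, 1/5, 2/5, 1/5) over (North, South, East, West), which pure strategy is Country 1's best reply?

Compute Country 1's expected payoff from each pure strategy against the given mix.
North: (1/5)·0 + (1/5)·(-2) + (2/5)·2 + (1/5)·3 = 1
South: (1/5)·1 + (1/5)·6 + (2/5)·(-1) + (1/5)·1 = 6/5
East: (1/5)·4 + (1/5)·(-1) + (2/5)·3 + (1/5)·0 = 9/5
West: (1/5)·(-2) + (1/5)·(-4) + (2/5)·1 + (1/5)·(-2) = -6/5
Highest expected payoff is 9/5, from East.

East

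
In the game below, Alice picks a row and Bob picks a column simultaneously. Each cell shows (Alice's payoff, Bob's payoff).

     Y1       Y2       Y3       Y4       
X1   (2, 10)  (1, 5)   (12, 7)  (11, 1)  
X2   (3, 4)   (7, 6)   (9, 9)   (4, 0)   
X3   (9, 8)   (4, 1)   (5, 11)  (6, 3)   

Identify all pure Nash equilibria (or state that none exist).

There is no pure-strategy Nash equilibrium

Find each player's best response to every opponent strategy; NE are the intersections.
Alice's best responses — vs Y1: X3 (payoff 9); vs Y2: X2 (payoff 7); vs Y3: X1 (payoff 12); vs Y4: X1 (payoff 11).
Bob's best responses — vs X1: Y1 (payoff 10); vs X2: Y3 (payoff 9); vs X3: Y3 (payoff 11).
No cell has both players best-responding. For instance, Alice's best reply to Y4 is X1, but against X1 Bob prefers Y1 over Y4.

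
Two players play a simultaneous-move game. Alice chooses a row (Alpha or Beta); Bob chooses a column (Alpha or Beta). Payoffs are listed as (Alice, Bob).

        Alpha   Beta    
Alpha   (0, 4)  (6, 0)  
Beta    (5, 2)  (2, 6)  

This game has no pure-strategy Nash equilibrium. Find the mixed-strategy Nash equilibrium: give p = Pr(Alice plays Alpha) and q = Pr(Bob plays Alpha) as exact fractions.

p = 1/2, q = 4/9

In a mixed NE each player is indifferent between their pure strategies, so the opponent's mix sets the indifference.
Bob indifferent between Alpha and Beta: p·4 + (1−p)·2 = p·0 + (1−p)·6 ⟹ 2 + 2p = 6 + (-6)p ⟹ p = 1/2.
Alice indifferent between Alpha and Beta: q·0 + (1−q)·6 = q·5 + (1−q)·2 ⟹ 6 + (-6)q = 2 + 3q ⟹ q = 4/9.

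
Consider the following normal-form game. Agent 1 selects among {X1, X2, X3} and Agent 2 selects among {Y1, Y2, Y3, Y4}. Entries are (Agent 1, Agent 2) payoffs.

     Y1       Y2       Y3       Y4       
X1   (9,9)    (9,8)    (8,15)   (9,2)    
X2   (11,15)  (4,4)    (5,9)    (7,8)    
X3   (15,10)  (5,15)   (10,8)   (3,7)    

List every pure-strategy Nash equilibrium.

No pure-strategy Nash equilibrium

A profile is a Nash equilibrium when each player is best-responding to the other.
Agent 1's best responses — vs Y1: X3 (payoff 15); vs Y2: X1 (payoff 9); vs Y3: X3 (payoff 10); vs Y4: X1 (payoff 9).
Agent 2's best responses — vs X1: Y3 (payoff 15); vs X2: Y1 (payoff 15); vs X3: Y2 (payoff 15).
No cell has both players best-responding. For instance, Agent 1's best reply to Y2 is X1, but against X1 Agent 2 prefers Y3 over Y2.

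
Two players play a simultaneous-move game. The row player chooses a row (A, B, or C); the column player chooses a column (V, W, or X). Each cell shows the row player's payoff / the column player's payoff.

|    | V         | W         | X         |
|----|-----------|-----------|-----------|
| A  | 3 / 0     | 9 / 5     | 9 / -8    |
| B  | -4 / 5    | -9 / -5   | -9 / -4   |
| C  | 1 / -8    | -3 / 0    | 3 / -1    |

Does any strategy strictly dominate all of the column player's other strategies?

Check whether one of the column player's strategies beats all alternatives regardless of what the opponent does.
V is not dominant: against A, W gives 5 > 0.
W is not dominant: against B, V gives 5 > -5.
X is not dominant: against A, V gives 0 > -8.
No single strategy is best against every opponent action.

None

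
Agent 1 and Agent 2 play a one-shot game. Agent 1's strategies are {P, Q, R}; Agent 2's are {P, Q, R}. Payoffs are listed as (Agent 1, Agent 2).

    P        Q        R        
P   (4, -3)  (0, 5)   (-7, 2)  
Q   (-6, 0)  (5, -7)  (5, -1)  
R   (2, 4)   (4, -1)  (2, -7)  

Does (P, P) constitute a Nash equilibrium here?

No

Holding Agent 2 at P: Agent 1 gets 4 from P, versus -6 from Q, 2 from R. No profitable deviation for Agent 1.
Holding Agent 1 at P: Agent 2 gets -3 from P but could get 5 by switching to Q. Agent 2 has a profitable deviation.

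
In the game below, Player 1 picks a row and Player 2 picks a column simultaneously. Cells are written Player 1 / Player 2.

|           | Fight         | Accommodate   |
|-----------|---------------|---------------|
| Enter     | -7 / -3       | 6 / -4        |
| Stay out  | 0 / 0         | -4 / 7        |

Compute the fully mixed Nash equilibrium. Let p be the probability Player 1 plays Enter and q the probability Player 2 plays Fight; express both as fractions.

p = 7/8, q = 10/17

In a mixed NE each player is indifferent between their pure strategies, so the opponent's mix sets the indifference.
Player 2 indifferent between Fight and Accommodate: p·(-3) + (1−p)·0 = p·(-4) + (1−p)·7 ⟹ 0 + (-3)p = 7 + (-11)p ⟹ p = 7/8.
Player 1 indifferent between Enter and Stay out: q·(-7) + (1−q)·6 = q·0 + (1−q)·(-4) ⟹ 6 + (-13)q = (-4) + 4q ⟹ q = 10/17.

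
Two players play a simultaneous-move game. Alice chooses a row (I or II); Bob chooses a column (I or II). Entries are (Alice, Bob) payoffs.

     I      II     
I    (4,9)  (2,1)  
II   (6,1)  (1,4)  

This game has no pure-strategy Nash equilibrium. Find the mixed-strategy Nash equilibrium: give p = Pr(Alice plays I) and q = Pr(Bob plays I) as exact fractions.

p = 3/11, q = 1/3

Each player's mixing probability is pinned down by making the *other* player indifferent.
Bob indifferent between I and II: p·9 + (1−p)·1 = p·1 + (1−p)·4 ⟹ 1 + 8p = 4 + (-3)p ⟹ p = 3/11.
Alice indifferent between I and II: q·4 + (1−q)·2 = q·6 + (1−q)·1 ⟹ 2 + 2q = 1 + 5q ⟹ q = 1/3.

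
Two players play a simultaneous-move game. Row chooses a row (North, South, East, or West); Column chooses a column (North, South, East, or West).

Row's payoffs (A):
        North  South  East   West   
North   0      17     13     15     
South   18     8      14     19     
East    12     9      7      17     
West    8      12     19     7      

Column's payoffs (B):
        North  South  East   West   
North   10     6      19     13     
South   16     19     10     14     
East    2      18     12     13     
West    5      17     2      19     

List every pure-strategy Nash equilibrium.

None

Find each player's best response to every opponent strategy; NE are the intersections.
Row's best responses — vs North: South (payoff 18); vs South: North (payoff 17); vs East: West (payoff 19); vs West: South (payoff 19).
Column's best responses — vs North: East (payoff 19); vs South: South (payoff 19); vs East: South (payoff 18); vs West: West (payoff 19).
No cell has both players best-responding. For instance, Row's best reply to West is South, but against South Column prefers South over West.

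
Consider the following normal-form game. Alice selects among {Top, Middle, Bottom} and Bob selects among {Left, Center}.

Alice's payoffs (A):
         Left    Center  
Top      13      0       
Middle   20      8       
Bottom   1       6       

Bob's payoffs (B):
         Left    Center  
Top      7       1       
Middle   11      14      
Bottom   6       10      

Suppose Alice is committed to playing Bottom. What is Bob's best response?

With Alice fixed at Bottom, Bob's payoffs are: Left → 6, Center → 10.
The maximum is 10, achieved by Center.

Center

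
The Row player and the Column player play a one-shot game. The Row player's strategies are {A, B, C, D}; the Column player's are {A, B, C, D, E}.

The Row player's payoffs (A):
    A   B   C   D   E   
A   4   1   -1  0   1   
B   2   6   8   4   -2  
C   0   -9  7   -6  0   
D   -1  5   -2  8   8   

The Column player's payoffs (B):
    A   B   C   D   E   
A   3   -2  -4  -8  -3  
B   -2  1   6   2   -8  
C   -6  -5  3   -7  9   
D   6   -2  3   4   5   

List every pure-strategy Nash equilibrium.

(A, A) and (B, C)

A profile is a Nash equilibrium when each player is best-responding to the other.
The Row player's best responses — vs A: A (payoff 4); vs B: B (payoff 6); vs C: B (payoff 8); vs D: D (payoff 8); vs E: D (payoff 8).
The Column player's best responses — vs A: A (payoff 3); vs B: C (payoff 6); vs C: E (payoff 9); vs D: A (payoff 6).
Mutual best responses occur at (A, A) and (B, C); at each, neither player gains by switching.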